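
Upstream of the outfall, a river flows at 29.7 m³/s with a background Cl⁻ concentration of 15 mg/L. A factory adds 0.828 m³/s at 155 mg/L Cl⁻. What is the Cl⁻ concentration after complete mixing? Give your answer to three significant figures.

Mixed concentration C = ΣQC/ΣQ = (29.70·15.00 + 0.8280·155.0) / 30.53 = 573.8/30.53 = 18.80 mg/L.

18.8 mg/L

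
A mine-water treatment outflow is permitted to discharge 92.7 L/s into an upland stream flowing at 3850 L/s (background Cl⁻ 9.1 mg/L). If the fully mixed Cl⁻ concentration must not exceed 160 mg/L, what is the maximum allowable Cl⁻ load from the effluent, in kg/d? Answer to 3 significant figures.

Mass balance at the limit: 3850·9.100 + 92.70·Cₑ = 3943·160 → Cₑ = 6427 mg/L.
92.70 L/s = 0.09270 m³/s. Load = 0.09270 m³/s × 6427 g/m³ × 86 400 s/d = 51480 kg/d.

51500 kg/d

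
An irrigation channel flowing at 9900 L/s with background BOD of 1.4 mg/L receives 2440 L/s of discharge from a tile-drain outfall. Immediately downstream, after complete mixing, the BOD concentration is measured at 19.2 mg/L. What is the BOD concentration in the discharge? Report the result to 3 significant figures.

Mass balance: 9900·1.400 + 2440·Cₑ = 12340·19.20
→ Cₑ = (12340·19.20 − 9900·1.400) / 2440 = 91.42 mg/L.

91.4 mg/L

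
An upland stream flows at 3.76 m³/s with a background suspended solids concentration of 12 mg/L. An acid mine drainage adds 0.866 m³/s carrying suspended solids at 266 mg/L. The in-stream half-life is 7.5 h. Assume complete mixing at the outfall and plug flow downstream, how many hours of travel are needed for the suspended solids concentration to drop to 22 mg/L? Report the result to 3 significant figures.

10.8 h

Mixed concentration C = ΣQC/ΣQ = (3.760·12.00 + 0.8660·266.0) / 4.626 = 275.5/4.626 = 59.55 mg/L.
Half-life 7.5 h → k = ln 2 / 7.5 = 0.09242 h⁻¹ = 2.218 d⁻¹.
59.55·exp(−k·t) = 22 → t = ln(59.55/22)/k = 38790 s = 10.77 h.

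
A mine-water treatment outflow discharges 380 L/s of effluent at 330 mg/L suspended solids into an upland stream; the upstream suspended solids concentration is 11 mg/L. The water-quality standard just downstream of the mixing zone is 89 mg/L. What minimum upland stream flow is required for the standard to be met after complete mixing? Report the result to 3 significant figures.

Set C_mix = 89: (Q·11.00 + 380.0·330.0) / (Q + 380.0) = 89
→ Q = 380.0·(330.0 − 89)/(89 − 11.00) = 1174 L/s.

1170 L/s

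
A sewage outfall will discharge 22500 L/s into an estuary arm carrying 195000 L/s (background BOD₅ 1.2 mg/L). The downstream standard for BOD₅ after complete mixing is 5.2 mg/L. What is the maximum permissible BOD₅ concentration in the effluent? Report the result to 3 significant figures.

39.9 mg/L

At the limit, (Qr·Cr + Qe·Cₑ)/(Qr + Qe) = 5.2:
Cₑ = (217500·5.2 − 195000·1.200) / 22500 = 39.87 mg/L.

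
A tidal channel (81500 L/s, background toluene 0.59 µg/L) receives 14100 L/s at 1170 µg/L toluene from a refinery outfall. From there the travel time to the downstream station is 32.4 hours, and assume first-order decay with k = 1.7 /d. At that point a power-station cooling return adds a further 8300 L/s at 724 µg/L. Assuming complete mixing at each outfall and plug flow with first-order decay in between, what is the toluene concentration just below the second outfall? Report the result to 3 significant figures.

73.9 µg/L

Flow-weighted average: C = (81500·0.5900 + 14100·1170) / 95600 = 16550000/95600 = 173.1 µg/L; combined flow 95600 L/s.
After decay, C = 173.1 × e^(−kt) = 173.1 × 0.1008 = 17.44 µg/L.
At the second outfall, C = (95600·17.44 + 8300·724.0) / (95600 + 8300) = 73.88 µg/L.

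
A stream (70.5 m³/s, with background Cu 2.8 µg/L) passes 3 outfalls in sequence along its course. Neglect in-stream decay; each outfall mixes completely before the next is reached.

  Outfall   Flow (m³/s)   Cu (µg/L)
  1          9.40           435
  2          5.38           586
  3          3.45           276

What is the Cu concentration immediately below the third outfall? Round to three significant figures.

94.6 µg/L

After outfall 1: Q = 70.50 + 9.400 = 79.90 m³/s; C = (70.50·2.800 + 9.400·435.0)/79.90 = 53.65 µg/L.
After outfall 2: Q = 79.90 + 5.380 = 85.28 m³/s; C = (79.90·53.65 + 5.380·586.0)/85.28 = 87.23 µg/L.
After outfall 3: Q = 85.28 + 3.450 = 88.73 m³/s; C = (85.28·87.23 + 3.450·276.0)/88.73 = 94.57 µg/L.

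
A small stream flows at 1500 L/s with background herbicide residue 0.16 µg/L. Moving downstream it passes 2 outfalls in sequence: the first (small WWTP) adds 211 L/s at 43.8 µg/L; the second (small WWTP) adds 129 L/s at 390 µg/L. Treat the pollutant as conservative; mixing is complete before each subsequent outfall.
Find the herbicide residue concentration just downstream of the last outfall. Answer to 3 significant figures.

Below outfall 1: Q → 1711 L/s, C = (1500·0.1600 + 211.0·43.80)/1711 = 5.542 µg/L.
Below outfall 2: Q → 1840 L/s, C = (1711·5.542 + 129.0·390.0)/1840 = 32.50 µg/L.

32.5 µg/L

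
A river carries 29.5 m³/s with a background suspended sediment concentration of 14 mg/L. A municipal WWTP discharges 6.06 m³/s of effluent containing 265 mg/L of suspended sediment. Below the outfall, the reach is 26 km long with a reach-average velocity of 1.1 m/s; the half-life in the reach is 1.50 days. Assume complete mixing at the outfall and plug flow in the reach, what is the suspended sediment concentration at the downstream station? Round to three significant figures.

50.0 mg/L

After mixing, C = (29.50·14.00 + 6.060·265.0) / 35.56 = 2019/35.56 = 56.77 mg/L.
Travel time t = 26·1000 / 1.1 = 23640 s = 6.566 h.
Half-life 1.50 d → k = ln 2 / 1.50 = 0.4621 d⁻¹.
First-order decay: C = 56.77·exp(−k·t) = 56.77·0.8812 = 50.03 mg/L.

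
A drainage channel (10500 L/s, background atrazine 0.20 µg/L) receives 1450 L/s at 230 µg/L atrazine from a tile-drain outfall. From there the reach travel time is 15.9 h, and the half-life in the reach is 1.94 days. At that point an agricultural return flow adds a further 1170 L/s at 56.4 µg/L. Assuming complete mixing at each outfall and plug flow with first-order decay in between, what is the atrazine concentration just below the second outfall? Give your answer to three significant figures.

25.2 µg/L

Mixed concentration C = ΣQC/ΣQ = (10500·0.2000 + 1450·230.0) / 11950 = 335600/11950 = 28.08 µg/L; combined flow 11950 L/s.
Half-life 1.94 d → k = ln 2 / 1.94 = 0.3573 d⁻¹.
After decay, C = 28.08 × e^(−kt) = 28.08 × 0.7892 = 22.16 µg/L.
At the second outfall, C = (11950·22.16 + 1170·56.40) / (11950 + 1170) = 25.22 µg/L.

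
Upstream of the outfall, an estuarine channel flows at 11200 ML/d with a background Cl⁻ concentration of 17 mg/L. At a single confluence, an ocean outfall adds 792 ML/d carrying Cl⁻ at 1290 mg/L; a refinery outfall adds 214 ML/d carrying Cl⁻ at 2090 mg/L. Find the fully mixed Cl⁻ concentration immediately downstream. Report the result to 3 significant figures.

136 mg/L

Mixed concentration C = ΣQC/ΣQ = (11200·17.00 + 792.0·1290 + 214.0·2090) / 12210 = 1659000/12210 = 135.9 mg/L.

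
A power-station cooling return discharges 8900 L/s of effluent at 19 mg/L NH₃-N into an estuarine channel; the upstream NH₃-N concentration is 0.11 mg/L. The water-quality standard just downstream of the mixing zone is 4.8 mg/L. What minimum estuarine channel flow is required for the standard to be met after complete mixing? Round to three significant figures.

26900 L/s

Set C_mix = 4.8: (Q·0.1100 + 8900·19.00) / (Q + 8900) = 4.8
→ Q = 8900·(19.00 − 4.8)/(4.8 − 0.1100) = 26950 L/s.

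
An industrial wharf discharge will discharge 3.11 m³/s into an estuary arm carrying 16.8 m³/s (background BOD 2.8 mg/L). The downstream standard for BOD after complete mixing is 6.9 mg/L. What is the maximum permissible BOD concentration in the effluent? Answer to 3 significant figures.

29.0 mg/L

At the limit, (Qr·Cr + Qe·Cₑ)/(Qr + Qe) = 6.9:
Cₑ = (19.91·6.9 − 16.80·2.800) / 3.110 = 29.05 mg/L.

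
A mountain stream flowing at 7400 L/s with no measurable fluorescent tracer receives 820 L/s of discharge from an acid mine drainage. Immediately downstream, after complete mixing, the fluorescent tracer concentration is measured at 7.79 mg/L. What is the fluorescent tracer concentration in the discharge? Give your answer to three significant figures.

Mass balance: 7400·0 + 820.0·Cₑ = 8220·7.790
→ Cₑ = (8220·7.790 − 7400·0) / 820.0 = 78.09 mg/L.

78.1 mg/L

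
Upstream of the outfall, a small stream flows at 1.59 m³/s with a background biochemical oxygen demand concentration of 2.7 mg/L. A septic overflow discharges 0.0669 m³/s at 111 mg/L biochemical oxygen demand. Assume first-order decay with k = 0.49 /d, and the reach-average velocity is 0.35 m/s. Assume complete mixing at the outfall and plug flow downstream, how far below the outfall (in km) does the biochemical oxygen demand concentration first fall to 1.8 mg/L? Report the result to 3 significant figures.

84.5 km

Mixed concentration C = ΣQC/ΣQ = (1.590·2.700 + 0.06690·111.0) / 1.657 = 11.72/1.657 = 7.073 mg/L.
Set 7.073·exp(−k·t) = 1.8 → t = ln(7.073/1.8)/k = 241300 s = 67.03 h.
Distance = v·t = 0.35·241300 = 84450 m = 84.45 km.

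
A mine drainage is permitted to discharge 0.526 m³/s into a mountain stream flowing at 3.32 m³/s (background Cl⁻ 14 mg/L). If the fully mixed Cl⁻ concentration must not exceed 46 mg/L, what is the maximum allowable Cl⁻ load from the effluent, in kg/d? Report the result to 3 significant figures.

11300 kg/d

Mass balance at the limit: 3.320·14.00 + 0.5260·Cₑ = 3.846·46 → Cₑ = 248.0 mg/L.
Load = 0.5260 m³/s × 248.0 g/m³ × 86 400 s/d = 11270 kg/d.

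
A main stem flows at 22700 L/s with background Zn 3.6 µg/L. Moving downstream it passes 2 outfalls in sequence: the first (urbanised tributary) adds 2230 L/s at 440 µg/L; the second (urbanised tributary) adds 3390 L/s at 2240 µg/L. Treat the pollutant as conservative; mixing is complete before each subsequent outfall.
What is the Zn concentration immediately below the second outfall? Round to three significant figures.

306 µg/L

Outfall 1: combined Q = 24930 L/s; C = (22700·3.600 + 2230·440.0)/24930 = 42.64 µg/L.
Outfall 2: combined Q = 28320 L/s; C = (24930·42.64 + 3390·2240)/28320 = 305.7 µg/L.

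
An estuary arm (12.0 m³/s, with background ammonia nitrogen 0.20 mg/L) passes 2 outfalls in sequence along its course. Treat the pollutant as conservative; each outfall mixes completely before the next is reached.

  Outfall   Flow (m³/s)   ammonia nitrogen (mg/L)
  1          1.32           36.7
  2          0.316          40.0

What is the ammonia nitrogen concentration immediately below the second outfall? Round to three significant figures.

Outfall 1: combined Q = 13.32 m³/s; C = (12.00·0.2000 + 1.320·36.70)/13.32 = 3.817 mg/L.
Outfall 2: combined Q = 13.64 m³/s; C = (13.32·3.817 + 0.3160·40.00)/13.64 = 4.656 mg/L.

4.66 mg/L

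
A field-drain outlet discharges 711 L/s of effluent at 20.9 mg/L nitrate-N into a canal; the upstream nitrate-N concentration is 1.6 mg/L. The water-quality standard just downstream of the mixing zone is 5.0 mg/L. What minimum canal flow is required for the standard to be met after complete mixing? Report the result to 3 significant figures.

3320 L/s

Set C_mix = 5.0: (Q·1.600 + 711.0·20.90) / (Q + 711.0) = 5.0
→ Q = 711.0·(20.90 − 5.0)/(5.0 − 1.600) = 3325 L/s.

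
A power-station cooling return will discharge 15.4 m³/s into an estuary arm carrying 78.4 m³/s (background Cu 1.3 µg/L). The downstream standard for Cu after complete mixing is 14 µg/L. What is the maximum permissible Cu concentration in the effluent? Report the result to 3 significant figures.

At the limit, (Qr·Cr + Qe·Cₑ)/(Qr + Qe) = 14:
Cₑ = (93.80·14 − 78.40·1.300) / 15.40 = 78.65 µg/L.

78.7 µg/L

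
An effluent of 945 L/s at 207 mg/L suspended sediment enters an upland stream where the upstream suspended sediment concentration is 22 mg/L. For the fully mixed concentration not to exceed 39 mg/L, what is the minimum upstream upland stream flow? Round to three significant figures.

9340 L/s

Set C_mix = 39: (Q·22.00 + 945.0·207.0) / (Q + 945.0) = 39
→ Q = 945.0·(207.0 − 39)/(39 − 22.00) = 9339 L/s.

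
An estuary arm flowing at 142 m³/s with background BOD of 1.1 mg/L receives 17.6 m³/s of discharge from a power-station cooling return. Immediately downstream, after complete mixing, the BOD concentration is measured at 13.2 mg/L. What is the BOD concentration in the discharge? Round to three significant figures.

111 mg/L

Mass balance: 142.0·1.100 + 17.60·Cₑ = 159.6·13.20
→ Cₑ = (159.6·13.20 − 142.0·1.100) / 17.60 = 110.8 mg/L.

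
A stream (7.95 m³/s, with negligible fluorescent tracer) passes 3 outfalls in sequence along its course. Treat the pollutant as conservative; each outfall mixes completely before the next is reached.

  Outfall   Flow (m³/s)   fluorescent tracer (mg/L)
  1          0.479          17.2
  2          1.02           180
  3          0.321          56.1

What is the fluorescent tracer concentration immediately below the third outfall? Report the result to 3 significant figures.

After outfall 1: Q = 7.950 + 0.4790 = 8.429 m³/s; C = (7.950·0 + 0.4790·17.20)/8.429 = 0.9774 mg/L.
After outfall 2: Q = 8.429 + 1.020 = 9.449 m³/s; C = (8.429·0.9774 + 1.020·180.0)/9.449 = 20.30 mg/L.
After outfall 3: Q = 9.449 + 0.3210 = 9.770 m³/s; C = (9.449·20.30 + 0.3210·56.10)/9.770 = 21.48 mg/L.

21.5 mg/L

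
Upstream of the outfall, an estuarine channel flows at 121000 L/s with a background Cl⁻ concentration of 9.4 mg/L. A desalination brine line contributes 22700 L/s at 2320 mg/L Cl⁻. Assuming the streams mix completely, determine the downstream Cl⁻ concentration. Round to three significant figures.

374 mg/L

Conservation of mass: C = (121000·9.400 + 22700·2320) / 143700 = 53800000/143700 = 374.4 mg/L.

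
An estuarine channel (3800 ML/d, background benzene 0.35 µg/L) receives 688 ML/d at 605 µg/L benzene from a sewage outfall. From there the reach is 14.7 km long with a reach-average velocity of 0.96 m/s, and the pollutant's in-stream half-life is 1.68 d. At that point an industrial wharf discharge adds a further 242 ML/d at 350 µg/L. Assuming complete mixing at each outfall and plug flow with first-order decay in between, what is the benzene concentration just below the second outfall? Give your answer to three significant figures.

Flow-weighted average: C = (3800·0.3500 + 688.0·605.0) / 4488 = 417600/4488 = 93.04 µg/L; combined flow 4488 ML/d.
Travel time t = 14.7·1000 / 0.96 = 15310 s = 4.253 h.
Half-life 1.68 d → k = ln 2 / 1.68 = 0.4126 d⁻¹.
Applying C = C₀e^(−kt): 93.04 × 0.9295 = 86.48 µg/L.
At the second outfall, C = (4488·86.48 + 242.0·350.0) / (4488 + 242.0) = 99.96 µg/L.

100 µg/L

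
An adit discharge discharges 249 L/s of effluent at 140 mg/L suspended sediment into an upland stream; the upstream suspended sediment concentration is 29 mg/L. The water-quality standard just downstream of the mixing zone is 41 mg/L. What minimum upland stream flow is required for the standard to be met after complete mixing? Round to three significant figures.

2050 L/s

Set C_mix = 41: (Q·29.00 + 249.0·140.0) / (Q + 249.0) = 41
→ Q = 249.0·(140.0 − 41)/(41 − 29.00) = 2054 L/s.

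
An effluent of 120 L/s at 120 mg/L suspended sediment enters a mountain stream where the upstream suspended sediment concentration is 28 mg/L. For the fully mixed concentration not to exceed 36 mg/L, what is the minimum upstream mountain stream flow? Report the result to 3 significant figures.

Set C_mix = 36: (Q·28.00 + 120.0·120.0) / (Q + 120.0) = 36
→ Q = 120.0·(120.0 − 36)/(36 − 28.00) = 1260 L/s.

1260 L/s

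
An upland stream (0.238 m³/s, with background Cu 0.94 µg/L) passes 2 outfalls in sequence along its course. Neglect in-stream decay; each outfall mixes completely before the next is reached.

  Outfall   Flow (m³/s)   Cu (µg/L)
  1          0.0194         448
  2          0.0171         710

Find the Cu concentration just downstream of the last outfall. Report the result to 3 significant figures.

After outfall 1: Q = 0.2380 + 0.01940 = 0.2574 m³/s; C = (0.2380·0.9400 + 0.01940·448.0)/0.2574 = 34.63 µg/L.
After outfall 2: Q = 0.2574 + 0.01710 = 0.2745 m³/s; C = (0.2574·34.63 + 0.01710·710.0)/0.2745 = 76.71 µg/L.

76.7 µg/L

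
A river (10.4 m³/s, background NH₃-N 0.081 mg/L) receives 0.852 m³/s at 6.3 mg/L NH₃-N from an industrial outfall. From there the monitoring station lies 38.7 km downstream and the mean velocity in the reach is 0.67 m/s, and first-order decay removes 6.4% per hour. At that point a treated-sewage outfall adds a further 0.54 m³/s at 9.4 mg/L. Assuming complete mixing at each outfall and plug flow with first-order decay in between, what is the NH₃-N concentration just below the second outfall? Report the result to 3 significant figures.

After mixing, C = (10.40·0.08100 + 0.8520·6.300) / 11.25 = 6.210/11.25 = 0.5519 mg/L; combined flow 11.25 m³/s.
Travel time t = 38.7·1000 / 0.67 = 57760 s = 16.04 h.
6.4%/h lost → k = −ln(1 − 0.064) = 0.06614 h⁻¹.
After decay, C = 0.5519 × e^(−kt) = 0.5519 × 0.3460 = 0.1910 mg/L.
At the second outfall, C = (11.25·0.1910 + 0.5400·9.400) / (11.25 + 0.5400) = 0.6127 mg/L.

0.613 mg/L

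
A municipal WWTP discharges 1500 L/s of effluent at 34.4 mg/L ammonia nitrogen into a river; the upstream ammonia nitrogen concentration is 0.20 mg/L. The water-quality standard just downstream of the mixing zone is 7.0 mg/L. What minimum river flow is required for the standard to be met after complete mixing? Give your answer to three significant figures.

Set C_mix = 7.0: (Q·0.2000 + 1500·34.40) / (Q + 1500) = 7.0
→ Q = 1500·(34.40 − 7.0)/(7.0 − 0.2000) = 6044 L/s.

6040 L/s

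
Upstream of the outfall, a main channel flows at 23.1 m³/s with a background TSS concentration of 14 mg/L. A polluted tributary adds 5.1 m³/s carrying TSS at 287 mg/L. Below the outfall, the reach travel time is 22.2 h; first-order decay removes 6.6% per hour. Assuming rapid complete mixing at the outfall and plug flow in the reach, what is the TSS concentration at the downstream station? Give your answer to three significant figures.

After mixing, C = (23.10·14.00 + 5.100·287.0) / 28.20 = 1787/28.20 = 63.37 mg/L.
6.6%/h lost → k = −ln(1 − 0.066) = 0.06828 h⁻¹.
After decay, C = 63.37 × e^(−kt) = 63.37 × 0.2196 = 13.92 mg/L.

13.9 mg/L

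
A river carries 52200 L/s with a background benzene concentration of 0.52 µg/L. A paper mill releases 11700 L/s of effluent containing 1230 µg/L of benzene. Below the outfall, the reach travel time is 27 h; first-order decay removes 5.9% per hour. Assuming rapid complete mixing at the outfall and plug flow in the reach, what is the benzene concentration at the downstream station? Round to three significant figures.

43.7 µg/L

After mixing, C = (52200·0.5200 + 11700·1230) / 63900 = 14420000/63900 = 225.6 µg/L.
5.9%/h lost → k = −ln(1 − 0.059) = 0.06081 h⁻¹.
Applying C = C₀e^(−kt): 225.6 × 0.1936 = 43.68 µg/L.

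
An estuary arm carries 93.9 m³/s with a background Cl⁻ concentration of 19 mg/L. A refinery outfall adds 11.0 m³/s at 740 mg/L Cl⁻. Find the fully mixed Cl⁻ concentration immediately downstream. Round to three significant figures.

94.6 mg/L

Mass balance: C = (93.90·19.00 + 11.00·740.0) / 104.9 = 9924/104.9 = 94.61 mg/L.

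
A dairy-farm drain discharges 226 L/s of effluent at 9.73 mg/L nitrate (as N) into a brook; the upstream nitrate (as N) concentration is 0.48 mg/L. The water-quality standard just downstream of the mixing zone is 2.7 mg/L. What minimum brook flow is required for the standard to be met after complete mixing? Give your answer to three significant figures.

Set C_mix = 2.7: (Q·0.4800 + 226.0·9.730) / (Q + 226.0) = 2.7
→ Q = 226.0·(9.730 − 2.7)/(2.7 − 0.4800) = 715.7 L/s.

716 L/s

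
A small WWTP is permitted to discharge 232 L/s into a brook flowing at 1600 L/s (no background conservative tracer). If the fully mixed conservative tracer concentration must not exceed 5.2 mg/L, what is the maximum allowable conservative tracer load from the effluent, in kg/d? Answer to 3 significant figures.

Mass balance at the limit: 1600·0 + 232.0·Cₑ = 1832·5.2 → Cₑ = 41.06 mg/L.
232.0 L/s = 0.2320 m³/s. Load = 0.2320 m³/s × 41.06 g/m³ × 86 400 s/d = 823.1 kg/d.

823 kg/d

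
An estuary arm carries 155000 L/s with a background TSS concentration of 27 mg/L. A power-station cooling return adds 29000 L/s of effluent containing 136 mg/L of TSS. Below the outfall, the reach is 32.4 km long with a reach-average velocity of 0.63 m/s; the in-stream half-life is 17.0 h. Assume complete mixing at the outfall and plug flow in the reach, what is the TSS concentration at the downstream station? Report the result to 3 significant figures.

24.7 mg/L

Mass balance: C = (155000·27.00 + 29000·136.0) / 184000 = 8129000/184000 = 44.18 mg/L.
Travel time t = 32.4·1000 / 0.63 = 51430 s = 14.29 h.
Half-life 17.0 h → k = ln 2 / 17.0 = 0.04077 h⁻¹ = 0.9786 d⁻¹.
Applying C = C₀e^(−kt): 44.18 × 0.5585 = 24.67 mg/L.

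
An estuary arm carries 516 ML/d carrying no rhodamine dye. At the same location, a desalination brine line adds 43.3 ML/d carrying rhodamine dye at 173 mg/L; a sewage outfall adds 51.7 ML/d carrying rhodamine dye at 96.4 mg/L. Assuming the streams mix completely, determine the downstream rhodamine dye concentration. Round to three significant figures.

Mass balance: C = (516.0·0 + 43.30·173.0 + 51.70·96.40) / 611.0 = 12470/611.0 = 20.42 mg/L.

20.4 mg/L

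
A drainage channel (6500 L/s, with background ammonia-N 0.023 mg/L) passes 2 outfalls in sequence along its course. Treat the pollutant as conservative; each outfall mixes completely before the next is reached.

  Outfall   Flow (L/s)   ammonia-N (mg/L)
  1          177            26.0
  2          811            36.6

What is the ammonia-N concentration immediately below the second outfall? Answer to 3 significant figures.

4.60 mg/L

Below outfall 1: Q → 6677 L/s, C = (6500·0.02300 + 177.0·26.00)/6677 = 0.7116 mg/L.
Below outfall 2: Q → 7488 L/s, C = (6677·0.7116 + 811.0·36.60)/7488 = 4.599 mg/L.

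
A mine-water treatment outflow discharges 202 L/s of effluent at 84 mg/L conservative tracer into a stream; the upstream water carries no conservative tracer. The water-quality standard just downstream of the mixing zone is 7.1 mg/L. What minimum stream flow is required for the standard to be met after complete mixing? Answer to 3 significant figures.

2190 L/s

Set C_mix = 7.1: (Q·0 + 202.0·84.00) / (Q + 202.0) = 7.1
→ Q = 202.0·(84.00 − 7.1)/(7.1 − 0) = 2188 L/s.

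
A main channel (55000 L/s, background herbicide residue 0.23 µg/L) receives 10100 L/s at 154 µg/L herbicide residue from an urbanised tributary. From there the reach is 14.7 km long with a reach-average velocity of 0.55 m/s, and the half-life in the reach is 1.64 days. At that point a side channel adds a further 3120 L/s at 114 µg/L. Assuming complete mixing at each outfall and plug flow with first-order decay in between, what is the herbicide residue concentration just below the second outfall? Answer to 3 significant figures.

After mixing, C = (55000·0.2300 + 10100·154.0) / 65100 = 1568000/65100 = 24.09 µg/L; combined flow 65100 L/s.
Travel time t = 14.7·1000 / 0.55 = 26730 s = 7.424 h.
Half-life 1.64 d → k = ln 2 / 1.64 = 0.4227 d⁻¹.
Decay over the reach: 24.09·exp(−kt) = 24.09·0.8774 = 21.13 µg/L.
Second outfall: C = (65100·21.13 + 3120·114.0)/68220 = 25.38 µg/L.

25.4 µg/L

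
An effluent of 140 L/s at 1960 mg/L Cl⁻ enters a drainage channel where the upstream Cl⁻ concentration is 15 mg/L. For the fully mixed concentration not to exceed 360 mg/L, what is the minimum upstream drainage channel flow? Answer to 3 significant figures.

Set C_mix = 360: (Q·15.00 + 140.0·1960) / (Q + 140.0) = 360
→ Q = 140.0·(1960 − 360)/(360 − 15.00) = 649.3 L/s.

649 L/s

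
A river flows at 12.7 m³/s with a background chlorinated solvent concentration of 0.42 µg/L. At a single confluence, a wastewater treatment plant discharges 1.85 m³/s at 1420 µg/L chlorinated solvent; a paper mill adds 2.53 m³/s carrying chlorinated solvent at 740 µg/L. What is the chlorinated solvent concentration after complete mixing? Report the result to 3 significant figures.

Flow-weighted average: C = (12.70·0.4200 + 1.850·1420 + 2.530·740.0) / 17.08 = 4505/17.08 = 263.7 µg/L.

264 µg/L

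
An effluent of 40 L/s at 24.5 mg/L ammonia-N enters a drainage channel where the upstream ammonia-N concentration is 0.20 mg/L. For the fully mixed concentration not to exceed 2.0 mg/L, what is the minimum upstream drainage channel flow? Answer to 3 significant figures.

Set C_mix = 2.0: (Q·0.2000 + 40.00·24.50) / (Q + 40.00) = 2.0
→ Q = 40.00·(24.50 − 2.0)/(2.0 − 0.2000) = 500.0 L/s.

500 L/s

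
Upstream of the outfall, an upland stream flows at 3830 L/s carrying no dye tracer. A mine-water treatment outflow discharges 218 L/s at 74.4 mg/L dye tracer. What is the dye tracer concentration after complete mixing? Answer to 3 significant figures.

4.01 mg/L

Mass balance: C = (3830·0 + 218.0·74.40) / 4048 = 16220/4048 = 4.007 mg/L.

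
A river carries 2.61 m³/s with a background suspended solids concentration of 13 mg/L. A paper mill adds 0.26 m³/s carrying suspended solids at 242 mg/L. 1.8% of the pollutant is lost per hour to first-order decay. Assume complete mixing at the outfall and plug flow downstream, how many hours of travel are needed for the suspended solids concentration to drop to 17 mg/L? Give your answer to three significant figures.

37.7 h

Conservation of mass: C = (2.610·13.00 + 0.2600·242.0) / 2.870 = 96.85/2.870 = 33.75 mg/L.
1.8%/h lost → k = −ln(1 − 0.018) = 0.01816 h⁻¹.
33.75·exp(−k·t) = 17 → t = ln(33.75/17)/k = 135900 s = 37.75 h.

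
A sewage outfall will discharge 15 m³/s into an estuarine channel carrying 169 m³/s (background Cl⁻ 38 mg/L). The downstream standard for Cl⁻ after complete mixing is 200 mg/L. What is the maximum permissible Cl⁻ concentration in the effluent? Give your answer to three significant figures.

At the limit, (Qr·Cr + Qe·Cₑ)/(Qr + Qe) = 200:
Cₑ = (184.0·200 − 169.0·38.00) / 15.00 = 2025 mg/L.

2030 mg/L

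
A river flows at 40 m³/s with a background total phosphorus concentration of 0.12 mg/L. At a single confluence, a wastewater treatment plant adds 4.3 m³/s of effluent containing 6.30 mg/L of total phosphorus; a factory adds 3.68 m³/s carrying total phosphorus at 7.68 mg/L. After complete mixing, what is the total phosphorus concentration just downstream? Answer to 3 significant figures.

Conservation of mass: C = (40.00·0.1200 + 4.300·6.300 + 3.680·7.680) / 47.98 = 60.15/47.98 = 1.254 mg/L.

1.25 mg/L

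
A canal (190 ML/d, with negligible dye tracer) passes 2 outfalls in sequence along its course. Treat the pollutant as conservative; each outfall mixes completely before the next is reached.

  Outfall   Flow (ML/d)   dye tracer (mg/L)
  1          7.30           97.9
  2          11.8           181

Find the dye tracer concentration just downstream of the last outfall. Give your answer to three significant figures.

13.6 mg/L

Below outfall 1: Q → 197.3 ML/d, C = (190.0·0 + 7.300·97.90)/197.3 = 3.622 mg/L.
Below outfall 2: Q → 209.1 ML/d, C = (197.3·3.622 + 11.80·181.0)/209.1 = 13.63 mg/L.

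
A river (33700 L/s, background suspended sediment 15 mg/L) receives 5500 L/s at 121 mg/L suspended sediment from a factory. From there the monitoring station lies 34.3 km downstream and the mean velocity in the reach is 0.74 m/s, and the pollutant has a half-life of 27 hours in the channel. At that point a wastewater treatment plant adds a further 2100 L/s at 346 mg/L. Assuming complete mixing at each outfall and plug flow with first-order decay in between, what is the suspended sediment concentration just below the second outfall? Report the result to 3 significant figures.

After mixing, C = (33700·15.00 + 5500·121.0) / 39200 = 1171000/39200 = 29.87 mg/L; combined flow 39200 L/s.
Travel time t = 34.3·1000 / 0.74 = 46350 s = 12.88 h.
Half-life 27 h → k = ln 2 / 27 = 0.02567 h⁻¹ = 0.6161 d⁻¹.
Applying C = C₀e^(−kt): 29.87 × 0.7185 = 21.46 mg/L.
At the second outfall, C = (39200·21.46 + 2100·346.0) / (39200 + 2100) = 37.97 mg/L.

38.0 mg/L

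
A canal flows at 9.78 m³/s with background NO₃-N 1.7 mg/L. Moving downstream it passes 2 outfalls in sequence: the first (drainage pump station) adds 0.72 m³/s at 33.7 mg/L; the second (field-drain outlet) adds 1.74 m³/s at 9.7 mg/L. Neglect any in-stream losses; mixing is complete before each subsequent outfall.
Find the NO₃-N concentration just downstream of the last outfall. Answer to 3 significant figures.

After outfall 1: Q = 9.780 + 0.7200 = 10.50 m³/s; C = (9.780·1.700 + 0.7200·33.70)/10.50 = 3.894 mg/L.
After outfall 2: Q = 10.50 + 1.740 = 12.24 m³/s; C = (10.50·3.894 + 1.740·9.700)/12.24 = 4.720 mg/L.

4.72 mg/L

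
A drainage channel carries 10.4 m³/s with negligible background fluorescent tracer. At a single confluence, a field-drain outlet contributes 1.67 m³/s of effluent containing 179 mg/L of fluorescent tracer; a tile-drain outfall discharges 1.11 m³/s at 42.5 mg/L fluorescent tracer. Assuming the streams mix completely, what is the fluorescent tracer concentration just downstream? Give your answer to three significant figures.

Flow-weighted average: C = (10.40·0 + 1.670·179.0 + 1.110·42.50) / 13.18 = 346.1/13.18 = 26.26 mg/L.

26.3 mg/L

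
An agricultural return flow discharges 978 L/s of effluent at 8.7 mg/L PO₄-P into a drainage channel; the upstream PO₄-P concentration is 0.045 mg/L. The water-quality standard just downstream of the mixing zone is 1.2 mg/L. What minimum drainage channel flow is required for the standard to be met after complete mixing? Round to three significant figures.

Set C_mix = 1.2: (Q·0.04500 + 978.0·8.700) / (Q + 978.0) = 1.2
→ Q = 978.0·(8.700 − 1.2)/(1.2 − 0.04500) = 6351 L/s.

6350 L/s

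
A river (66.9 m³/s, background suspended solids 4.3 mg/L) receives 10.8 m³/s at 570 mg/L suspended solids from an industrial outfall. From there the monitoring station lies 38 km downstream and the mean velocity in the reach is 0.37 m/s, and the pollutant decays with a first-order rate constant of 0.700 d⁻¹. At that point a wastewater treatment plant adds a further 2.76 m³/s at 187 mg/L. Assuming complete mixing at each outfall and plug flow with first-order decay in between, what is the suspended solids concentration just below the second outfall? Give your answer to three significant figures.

41.3 mg/L

Mixed concentration C = ΣQC/ΣQ = (66.90·4.300 + 10.80·570.0) / 77.70 = 6444/77.70 = 82.93 mg/L; combined flow 77.70 m³/s.
Travel time t = 38·1000 / 0.37 = 102700 s = 28.53 h.
After decay, C = 82.93 × e^(−kt) = 82.93 × 0.4351 = 36.09 mg/L.
Second outfall: C = (77.70·36.09 + 2.760·187.0)/80.46 = 41.26 mg/L.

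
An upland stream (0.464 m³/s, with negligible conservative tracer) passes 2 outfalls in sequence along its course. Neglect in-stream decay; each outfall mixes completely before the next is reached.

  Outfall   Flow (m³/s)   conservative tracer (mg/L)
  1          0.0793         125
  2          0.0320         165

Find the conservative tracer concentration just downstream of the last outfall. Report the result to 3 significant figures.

26.4 mg/L

After outfall 1: Q = 0.4640 + 0.07930 = 0.5433 m³/s; C = (0.4640·0 + 0.07930·125.0)/0.5433 = 18.24 mg/L.
After outfall 2: Q = 0.5433 + 0.03200 = 0.5753 m³/s; C = (0.5433·18.24 + 0.03200·165.0)/0.5753 = 26.41 mg/L.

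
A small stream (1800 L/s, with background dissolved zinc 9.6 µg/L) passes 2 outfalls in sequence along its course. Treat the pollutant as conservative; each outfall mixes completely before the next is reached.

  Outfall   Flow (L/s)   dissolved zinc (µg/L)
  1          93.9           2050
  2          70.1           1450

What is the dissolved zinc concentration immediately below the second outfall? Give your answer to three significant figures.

Below outfall 1: Q → 1894 L/s, C = (1800·9.600 + 93.90·2050)/1894 = 110.8 µg/L.
Below outfall 2: Q → 1964 L/s, C = (1894·110.8 + 70.10·1450)/1964 = 158.6 µg/L.

159 µg/L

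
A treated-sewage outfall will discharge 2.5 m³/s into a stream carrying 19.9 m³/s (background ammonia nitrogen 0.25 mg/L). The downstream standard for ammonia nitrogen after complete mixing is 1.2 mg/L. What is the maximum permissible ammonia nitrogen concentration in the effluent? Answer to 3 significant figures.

8.76 mg/L

At the limit, (Qr·Cr + Qe·Cₑ)/(Qr + Qe) = 1.2:
Cₑ = (22.40·1.2 − 19.90·0.2500) / 2.500 = 8.762 mg/L.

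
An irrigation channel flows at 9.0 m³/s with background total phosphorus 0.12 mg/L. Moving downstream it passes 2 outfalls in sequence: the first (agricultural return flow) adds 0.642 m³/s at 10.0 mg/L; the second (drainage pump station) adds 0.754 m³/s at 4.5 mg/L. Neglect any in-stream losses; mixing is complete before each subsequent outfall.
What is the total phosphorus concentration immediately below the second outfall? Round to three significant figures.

After outfall 1: Q = 9.000 + 0.6420 = 9.642 m³/s; C = (9.000·0.1200 + 0.6420·10.00)/9.642 = 0.7778 mg/L.
After outfall 2: Q = 9.642 + 0.7540 = 10.40 m³/s; C = (9.642·0.7778 + 0.7540·4.500)/10.40 = 1.048 mg/L.

1.05 mg/L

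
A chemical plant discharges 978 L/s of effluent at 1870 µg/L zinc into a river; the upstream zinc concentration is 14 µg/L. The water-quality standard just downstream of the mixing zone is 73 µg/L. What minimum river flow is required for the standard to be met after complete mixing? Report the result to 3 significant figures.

29800 L/s

Set C_mix = 73: (Q·14.00 + 978.0·1870) / (Q + 978.0) = 73
→ Q = 978.0·(1870 − 73)/(73 − 14.00) = 29790 L/s.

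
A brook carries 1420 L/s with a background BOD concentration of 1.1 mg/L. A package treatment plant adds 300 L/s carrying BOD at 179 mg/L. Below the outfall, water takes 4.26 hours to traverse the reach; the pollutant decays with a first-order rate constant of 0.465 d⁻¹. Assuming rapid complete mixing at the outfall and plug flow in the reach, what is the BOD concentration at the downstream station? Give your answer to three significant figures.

29.6 mg/L

Mass balance: C = (1420·1.100 + 300.0·179.0) / 1720 = 55260/1720 = 32.13 mg/L.
Decay over the reach: 32.13·exp(−kt) = 32.13·0.9208 = 29.58 mg/L.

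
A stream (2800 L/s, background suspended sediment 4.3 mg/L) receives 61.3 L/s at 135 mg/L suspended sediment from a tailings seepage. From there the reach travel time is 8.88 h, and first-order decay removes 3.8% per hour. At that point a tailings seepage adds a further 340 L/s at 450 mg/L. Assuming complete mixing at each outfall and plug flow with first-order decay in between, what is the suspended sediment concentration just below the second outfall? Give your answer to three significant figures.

After mixing, C = (2800·4.300 + 61.30·135.0) / 2861 = 20320/2861 = 7.100 mg/L; combined flow 2861 L/s.
3.8%/h lost → k = −ln(1 − 0.038) = 0.03874 h⁻¹.
First-order decay: C = 7.100·exp(−k·t) = 7.100·0.7089 = 5.033 mg/L.
Second outfall: C = (2861·5.033 + 340.0·450.0)/3201 = 52.29 mg/L.

52.3 mg/L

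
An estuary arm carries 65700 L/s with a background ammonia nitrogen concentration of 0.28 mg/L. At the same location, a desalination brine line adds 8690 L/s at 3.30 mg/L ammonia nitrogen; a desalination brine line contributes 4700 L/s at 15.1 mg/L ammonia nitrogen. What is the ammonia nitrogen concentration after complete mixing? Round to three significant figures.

1.49 mg/L

Flow-weighted average: C = (65700·0.2800 + 8690·3.300 + 4700·15.10) / 79090 = 118000/79090 = 1.493 mg/L.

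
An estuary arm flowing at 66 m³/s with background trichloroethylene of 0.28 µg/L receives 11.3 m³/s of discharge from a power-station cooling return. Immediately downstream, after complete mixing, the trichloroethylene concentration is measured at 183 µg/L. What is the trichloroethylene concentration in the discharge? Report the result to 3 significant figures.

Mass balance: 66.00·0.2800 + 11.30·Cₑ = 77.30·183.0
→ Cₑ = (77.30·183.0 − 66.00·0.2800) / 11.30 = 1250 µg/L.

1250 µg/L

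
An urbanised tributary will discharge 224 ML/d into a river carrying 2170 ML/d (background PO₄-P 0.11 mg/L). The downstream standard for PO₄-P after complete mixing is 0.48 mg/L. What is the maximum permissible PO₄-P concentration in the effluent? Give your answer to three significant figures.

4.06 mg/L

At the limit, (Qr·Cr + Qe·Cₑ)/(Qr + Qe) = 0.48:
Cₑ = (2394·0.48 − 2170·0.1100) / 224.0 = 4.064 mg/L.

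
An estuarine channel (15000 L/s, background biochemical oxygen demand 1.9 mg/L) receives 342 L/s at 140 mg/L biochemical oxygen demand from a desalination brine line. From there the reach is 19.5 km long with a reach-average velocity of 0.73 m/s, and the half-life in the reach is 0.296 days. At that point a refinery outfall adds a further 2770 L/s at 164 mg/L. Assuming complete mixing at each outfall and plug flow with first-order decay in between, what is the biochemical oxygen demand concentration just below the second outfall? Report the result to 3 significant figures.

After mixing, C = (15000·1.900 + 342.0·140.0) / 15340 = 76380/15340 = 4.978 mg/L; combined flow 15340 L/s.
Travel time t = 19.5·1000 / 0.73 = 26710 s = 7.420 h.
Half-life 0.296 d → k = ln 2 / 0.296 = 2.342 d⁻¹.
First-order decay: C = 4.978·exp(−k·t) = 4.978·0.4848 = 2.414 mg/L.
At the second outfall, C = (15340·2.414 + 2770·164.0) / (15340 + 2770) = 27.13 mg/L.

27.1 mg/L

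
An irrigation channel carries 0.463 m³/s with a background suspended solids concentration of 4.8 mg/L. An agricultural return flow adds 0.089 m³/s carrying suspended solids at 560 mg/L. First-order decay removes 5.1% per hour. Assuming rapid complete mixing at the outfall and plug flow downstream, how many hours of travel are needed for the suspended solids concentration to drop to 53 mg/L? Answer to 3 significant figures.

11.0 h

Conservation of mass: C = (0.4630·4.800 + 0.08900·560.0) / 0.5520 = 52.06/0.5520 = 94.32 mg/L.
5.1%/h lost → k = −ln(1 − 0.051) = 0.05235 h⁻¹.
94.32·exp(−k·t) = 53 → t = ln(94.32/53)/k = 39640 s = 11.01 h.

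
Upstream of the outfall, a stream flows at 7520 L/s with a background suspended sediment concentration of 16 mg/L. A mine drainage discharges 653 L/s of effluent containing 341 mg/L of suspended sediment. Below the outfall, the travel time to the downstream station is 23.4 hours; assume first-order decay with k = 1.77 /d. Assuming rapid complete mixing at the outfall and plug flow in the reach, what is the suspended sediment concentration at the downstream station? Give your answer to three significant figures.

Flow-weighted average: C = (7520·16.00 + 653.0·341.0) / 8173 = 343000/8173 = 41.97 mg/L.
After decay, C = 41.97 × e^(−kt) = 41.97 × 0.1780 = 7.472 mg/L.

7.47 mg/L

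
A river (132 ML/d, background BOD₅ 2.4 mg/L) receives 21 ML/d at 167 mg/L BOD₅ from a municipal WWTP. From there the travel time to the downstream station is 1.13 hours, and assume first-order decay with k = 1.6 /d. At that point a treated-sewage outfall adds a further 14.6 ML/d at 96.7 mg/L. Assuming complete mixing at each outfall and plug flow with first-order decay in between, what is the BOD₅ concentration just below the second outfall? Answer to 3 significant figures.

After mixing, C = (132.0·2.400 + 21.00·167.0) / 153.0 = 3824/153.0 = 24.99 mg/L; combined flow 153.0 ML/d.
After decay, C = 24.99 × e^(−kt) = 24.99 × 0.9274 = 23.18 mg/L.
At the second outfall, C = (153.0·23.18 + 14.60·96.70) / (153.0 + 14.60) = 29.58 mg/L.

29.6 mg/L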